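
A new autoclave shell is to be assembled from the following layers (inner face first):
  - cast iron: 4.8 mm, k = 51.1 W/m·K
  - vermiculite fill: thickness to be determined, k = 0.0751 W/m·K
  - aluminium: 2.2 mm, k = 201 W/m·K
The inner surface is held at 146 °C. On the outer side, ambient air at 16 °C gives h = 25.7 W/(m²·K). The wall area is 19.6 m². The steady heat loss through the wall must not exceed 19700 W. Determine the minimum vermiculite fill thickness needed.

L ≈ 6.78 mm

Using the resistance-network approach (series):
R_cast iron = L/(kA) = 0.0048/(51.1×19.6) = 4.793×10^-6 K/W
R_aluminium = L/(kA) = 0.0022/(201×19.6) = 5.584×10^-7 K/W
R_outer film = 1/(h_o·A) = 1/(25.7×19.6) = 0.001985 K/W
Sum of the known resistances R_other = 0.001991 K/W
Required total resistance R_tot = ΔT/Q_allow = 130/19700 = 0.006599 K/W
R_vermiculite fill = R_tot − R_other = 0.004608 K/W
L = R·k·A = 0.004608×0.0751×19.6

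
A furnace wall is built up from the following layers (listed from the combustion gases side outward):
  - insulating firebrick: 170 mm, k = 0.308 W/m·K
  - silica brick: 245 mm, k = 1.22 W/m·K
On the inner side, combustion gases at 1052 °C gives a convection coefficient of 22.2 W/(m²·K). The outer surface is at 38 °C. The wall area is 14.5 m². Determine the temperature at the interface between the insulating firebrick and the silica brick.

Using the resistance-network approach (series):
R_inner film = 1/(h_i·A) = 1/(22.2×14.5) = 0.003107 K/W
R_insulating firebrick = L/(kA) = 0.17/(0.308×14.5) = 0.03807 K/W
R_silica brick = L/(kA) = 0.245/(1.22×14.5) = 0.01385 K/W
R_total = 0.05502 K/W;  Q = ΔT/R_total = 1014/0.05502 = 18430 W
T_interface = T_inner − Q·ΣR(inner→interface) = 1052 − 18400×0.04117

T ≈ 293 °C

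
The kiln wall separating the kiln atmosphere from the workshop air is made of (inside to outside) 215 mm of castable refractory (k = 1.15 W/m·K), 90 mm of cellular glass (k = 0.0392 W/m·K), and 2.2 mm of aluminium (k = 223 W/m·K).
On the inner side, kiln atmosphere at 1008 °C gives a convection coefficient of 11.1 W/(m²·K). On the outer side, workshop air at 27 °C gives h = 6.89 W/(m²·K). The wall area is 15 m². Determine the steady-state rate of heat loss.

Treating each layer as a thermal resistance in series:
R_inner film = 1/(h_i·A) = 1/(11.1×15) = 0.006006 K/W
R_castable refractory = L/(kA) = 0.215/(1.15×15) = 0.01246 K/W
R_cellular glass = L/(kA) = 0.09/(0.0392×15) = 0.1531 K/W
R_aluminium = L/(kA) = 0.0022/(223×15) = 6.577×10^-7 K/W
R_outer film = 1/(h_o·A) = 1/(6.89×15) = 0.009676 K/W
R_total = 0.1812 K/W
Q = ΔT / R_total = 981 / 0.1812

Q ≈ 5410 W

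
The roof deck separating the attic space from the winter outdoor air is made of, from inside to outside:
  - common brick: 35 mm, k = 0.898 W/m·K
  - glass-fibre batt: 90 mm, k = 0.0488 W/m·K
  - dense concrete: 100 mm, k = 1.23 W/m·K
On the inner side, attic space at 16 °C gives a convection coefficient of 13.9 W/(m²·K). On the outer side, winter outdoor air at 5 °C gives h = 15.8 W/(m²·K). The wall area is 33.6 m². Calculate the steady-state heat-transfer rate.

Treating each layer as a thermal resistance in series:
R_inner film = 1/(h_i·A) = 1/(13.9×33.6) = 0.002141 K/W
R_common brick = L/(kA) = 0.035/(0.898×33.6) = 0.00116 K/W
R_glass-fibre batt = L/(kA) = 0.09/(0.0488×33.6) = 0.05489 K/W
R_dense concrete = L/(kA) = 0.1/(1.23×33.6) = 0.00242 K/W
R_outer film = 1/(h_o·A) = 1/(15.8×33.6) = 0.001884 K/W
R_total = 0.06249 K/W
Q = ΔT / R_total = 11 / 0.06249

Q ≈ 176 W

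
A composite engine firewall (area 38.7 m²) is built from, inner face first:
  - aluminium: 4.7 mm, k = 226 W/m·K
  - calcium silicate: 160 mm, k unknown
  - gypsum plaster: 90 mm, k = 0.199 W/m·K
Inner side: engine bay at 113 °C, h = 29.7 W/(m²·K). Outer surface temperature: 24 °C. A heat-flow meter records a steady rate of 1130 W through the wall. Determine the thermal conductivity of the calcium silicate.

Thermal resistances in series:
R_inner film = 1/(h_i·A) = 1/(29.7×38.7) = 8.7×10^-4 K/W
R_aluminium = L/(kA) = 0.0047/(226×38.7) = 5.374×10^-7 K/W
R_gypsum plaster = L/(kA) = 0.09/(0.199×38.7) = 0.01169 K/W
Sum of known resistances R_other = 0.01256 K/W
Total R = ΔT/Q = 89/1130 = 0.07876 K/W
R_calcium silicate = R_total − R_other = 0.0662 K/W
k = L/(R·A) = 0.16/(0.0662×38.7)

k ≈ 0.0624 W/(m·K)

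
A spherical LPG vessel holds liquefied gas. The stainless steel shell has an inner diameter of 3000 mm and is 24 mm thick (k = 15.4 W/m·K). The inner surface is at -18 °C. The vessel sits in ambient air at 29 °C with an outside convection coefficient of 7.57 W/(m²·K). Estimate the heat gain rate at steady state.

Q ≈ 10300 W

For a spherical shell R = (1/r₁ − 1/r₂)/(4πk); film R = 1/(h·4πr²). In series:
R_stainless steel shell = (1/1.5 − 1/1.524)/(4π×15.4) = 5.425×10^-5 K/W
R_outer film = 1/(h·4πr_o²) = 1/(7.57×4π×1.524²) = 0.004526 K/W
R_total = 0.00458 K/W
Q = ΔT/R_total = 47/0.00458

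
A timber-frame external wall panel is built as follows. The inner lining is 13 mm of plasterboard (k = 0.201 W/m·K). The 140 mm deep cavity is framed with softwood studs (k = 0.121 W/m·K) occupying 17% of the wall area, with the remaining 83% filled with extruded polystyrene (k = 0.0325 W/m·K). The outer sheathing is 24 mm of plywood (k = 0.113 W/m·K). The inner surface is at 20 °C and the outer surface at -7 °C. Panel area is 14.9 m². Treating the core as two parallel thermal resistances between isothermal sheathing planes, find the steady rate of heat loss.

Sheathing layers in series; stud and cavity paths in parallel between them.
R_inner = 0.013/(0.201×14.9) = 0.004341 K/W
R_stud  = 0.14/(0.121×0.17×14.9) = 0.4568 K/W
R_cav   = 0.14/(0.0325×0.83×14.9) = 0.3483 K/W
1/R_core = 1/R_stud + 1/R_cav → R_core = 0.1976 K/W
R_outer = 0.024/(0.113×14.9) = 0.01425 K/W
R_total = 0.2162 K/W
Q = ΔT/R_total = 27/0.2162

Q ≈ 125 W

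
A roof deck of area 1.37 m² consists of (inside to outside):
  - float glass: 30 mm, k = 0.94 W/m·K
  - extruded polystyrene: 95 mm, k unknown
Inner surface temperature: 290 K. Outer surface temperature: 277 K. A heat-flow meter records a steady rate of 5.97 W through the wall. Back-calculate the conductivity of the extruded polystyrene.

Thermal resistances in series:
R_float glass = L/(kA) = 0.03/(0.94×1.37) = 0.0233 K/W
Sum of known resistances R_other = 0.0233 K/W
Total R = ΔT/Q = 13/5.97 = 2.178 K/W
R_extruded polystyrene = R_total − R_other = 2.154 K/W
k = L/(R·A) = 0.095/(2.154×1.37)

k ≈ 0.0322 W/(m·K)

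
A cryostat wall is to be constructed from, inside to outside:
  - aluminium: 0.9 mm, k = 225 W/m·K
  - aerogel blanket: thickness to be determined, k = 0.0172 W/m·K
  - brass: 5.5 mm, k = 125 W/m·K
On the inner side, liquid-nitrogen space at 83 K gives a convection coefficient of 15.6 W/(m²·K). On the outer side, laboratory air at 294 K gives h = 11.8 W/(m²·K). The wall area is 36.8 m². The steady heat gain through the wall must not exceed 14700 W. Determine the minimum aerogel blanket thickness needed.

L ≈ 6.52 mm

Treating each layer as a thermal resistance in series:
R_inner film = 1/(h_i·A) = 1/(15.6×36.8) = 0.001742 K/W
R_aluminium = L/(kA) = 0.0009/(225×36.8) = 1.087×10^-7 K/W
R_brass = L/(kA) = 0.0055/(125×36.8) = 1.196×10^-6 K/W
R_outer film = 1/(h_o·A) = 1/(11.8×36.8) = 0.002303 K/W
Sum of the known resistances R_other = 0.004046 K/W
Required total resistance R_tot = ΔT/Q_allow = 211/14700 = 0.01435 K/W
R_aerogel blanket = R_tot − R_other = 0.01031 K/W
L = R·k·A = 0.01031×0.0172×36.8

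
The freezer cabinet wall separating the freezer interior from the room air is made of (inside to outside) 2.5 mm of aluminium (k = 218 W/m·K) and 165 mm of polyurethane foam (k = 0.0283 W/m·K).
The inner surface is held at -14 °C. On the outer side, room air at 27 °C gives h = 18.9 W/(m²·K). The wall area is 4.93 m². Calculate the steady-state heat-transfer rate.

Thermal resistances in series:
R_aluminium = L/(kA) = 0.0025/(218×4.93) = 2.326×10^-6 K/W
R_polyurethane foam = L/(kA) = 0.165/(0.0283×4.93) = 1.183 K/W
R_outer film = 1/(h_o·A) = 1/(18.9×4.93) = 0.01073 K/W
R_total = 1.193 K/W
Q = ΔT / R_total = 41 / 1.193

Q ≈ 34.4 W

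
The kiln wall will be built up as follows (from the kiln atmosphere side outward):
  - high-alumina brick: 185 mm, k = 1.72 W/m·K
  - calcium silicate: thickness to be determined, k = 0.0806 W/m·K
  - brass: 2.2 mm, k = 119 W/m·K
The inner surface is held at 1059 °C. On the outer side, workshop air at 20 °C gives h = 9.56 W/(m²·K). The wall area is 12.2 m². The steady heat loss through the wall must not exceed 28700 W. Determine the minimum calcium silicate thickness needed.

L ≈ 18.5 mm

Model the wall as resistances in series:
R_high-alumina brick = L/(kA) = 0.185/(1.72×12.2) = 0.008816 K/W
R_brass = L/(kA) = 0.0022/(119×12.2) = 1.515×10^-6 K/W
R_outer film = 1/(h_o·A) = 1/(9.56×12.2) = 0.008574 K/W
Sum of the known resistances R_other = 0.01739 K/W
Required total resistance R_tot = ΔT/Q_allow = 1039/28700 = 0.0362 K/W
R_calcium silicate = R_tot − R_other = 0.01881 K/W
L = R·k·A = 0.01881×0.0806×12.2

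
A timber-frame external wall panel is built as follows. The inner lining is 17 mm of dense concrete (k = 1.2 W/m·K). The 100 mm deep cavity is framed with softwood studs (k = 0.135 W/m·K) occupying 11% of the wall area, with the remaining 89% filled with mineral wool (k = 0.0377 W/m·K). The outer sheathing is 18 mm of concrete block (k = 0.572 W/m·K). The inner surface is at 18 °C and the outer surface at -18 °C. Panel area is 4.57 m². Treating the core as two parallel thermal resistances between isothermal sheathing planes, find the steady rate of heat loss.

Sheathing layers in series; stud and cavity paths in parallel between them.
R_inner = 0.017/(1.2×4.57) = 0.0031 K/W
R_stud  = 0.1/(0.135×0.11×4.57) = 1.474 K/W
R_cav   = 0.1/(0.0377×0.89×4.57) = 0.6522 K/W
1/R_core = 1/R_stud + 1/R_cav → R_core = 0.4521 K/W
R_outer = 0.018/(0.572×4.57) = 0.006886 K/W
R_total = 0.4621 K/W
Q = ΔT/R_total = 36/0.4621

Q ≈ 77.9 W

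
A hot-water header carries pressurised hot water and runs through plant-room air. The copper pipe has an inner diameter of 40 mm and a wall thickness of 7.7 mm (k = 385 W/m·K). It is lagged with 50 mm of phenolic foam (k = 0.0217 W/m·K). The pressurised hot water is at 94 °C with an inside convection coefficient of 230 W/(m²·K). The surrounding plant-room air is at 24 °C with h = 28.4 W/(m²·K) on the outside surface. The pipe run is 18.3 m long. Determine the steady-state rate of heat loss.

Q ≈ 167 W

Per-layer cylindrical resistances, series-summed:
R_inner film = 1/(h_i·2πr₁L) = 1/(230×2π×0.02×18.3) = 0.001891 K/W
R_copper pipe wall = ln(27.7/20)/(2π×385×18.3) = 7.357×10^-6 K/W
R_phenolic foam = ln(77.7/27.7)/(2π×0.0217×18.3) = 0.4134 K/W
R_outer film = 1/(h_o·2πr_oL) = 1/(28.4×2π×0.0777×18.3) = 0.003941 K/W
R_total = 0.4192 K/W
Q = ΔT/R_total = 70/0.4192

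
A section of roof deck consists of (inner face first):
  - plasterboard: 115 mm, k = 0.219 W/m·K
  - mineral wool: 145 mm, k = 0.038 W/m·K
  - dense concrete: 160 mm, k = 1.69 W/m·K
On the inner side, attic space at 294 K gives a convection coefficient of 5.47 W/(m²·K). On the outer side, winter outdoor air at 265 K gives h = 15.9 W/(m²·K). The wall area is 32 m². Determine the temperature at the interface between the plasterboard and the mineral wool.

T ≈ 290 K

Series thermal resistances:
R_inner film = 1/(h_i·A) = 1/(5.47×32) = 0.005713 K/W
R_plasterboard = L/(kA) = 0.115/(0.219×32) = 0.01641 K/W
R_mineral wool = L/(kA) = 0.145/(0.038×32) = 0.1192 K/W
R_dense concrete = L/(kA) = 0.16/(1.69×32) = 0.002959 K/W
R_outer film = 1/(h_o·A) = 1/(15.9×32) = 0.001965 K/W
R_total = 0.1463 K/W;  Q = ΔT/R_total = 29/0.1463 = 198.2 W
T_interface = T_inner − Q·ΣR(inner→interface) = 294 − 198×0.02212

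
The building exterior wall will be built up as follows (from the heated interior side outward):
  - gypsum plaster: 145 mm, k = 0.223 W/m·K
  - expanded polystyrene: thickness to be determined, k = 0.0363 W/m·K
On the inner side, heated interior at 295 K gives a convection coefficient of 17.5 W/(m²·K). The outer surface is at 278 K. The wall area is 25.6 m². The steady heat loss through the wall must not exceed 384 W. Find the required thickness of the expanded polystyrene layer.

Treating each layer as a thermal resistance in series:
R_inner film = 1/(h_i·A) = 1/(17.5×25.6) = 0.002232 K/W
R_gypsum plaster = L/(kA) = 0.145/(0.223×25.6) = 0.0254 K/W
Sum of the known resistances R_other = 0.02763 K/W
Required total resistance R_tot = ΔT/Q_allow = 17/384 = 0.04427 K/W
R_expanded polystyrene = R_tot − R_other = 0.01664 K/W
L = R·k·A = 0.01664×0.0363×25.6

L ≈ 15.5 mm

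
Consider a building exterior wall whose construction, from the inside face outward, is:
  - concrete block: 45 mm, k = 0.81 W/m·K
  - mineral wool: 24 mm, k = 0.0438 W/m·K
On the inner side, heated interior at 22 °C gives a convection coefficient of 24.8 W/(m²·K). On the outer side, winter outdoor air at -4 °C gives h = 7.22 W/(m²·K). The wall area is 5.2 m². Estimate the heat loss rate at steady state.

Series thermal resistances:
R_inner film = 1/(h_i·A) = 1/(24.8×5.2) = 0.007754 K/W
R_concrete block = L/(kA) = 0.045/(0.81×5.2) = 0.01068 K/W
R_mineral wool = L/(kA) = 0.024/(0.0438×5.2) = 0.1054 K/W
R_outer film = 1/(h_o·A) = 1/(7.22×5.2) = 0.02664 K/W
R_total = 0.1504 K/W
Q = ΔT / R_total = 26 / 0.1504

Q ≈ 173 W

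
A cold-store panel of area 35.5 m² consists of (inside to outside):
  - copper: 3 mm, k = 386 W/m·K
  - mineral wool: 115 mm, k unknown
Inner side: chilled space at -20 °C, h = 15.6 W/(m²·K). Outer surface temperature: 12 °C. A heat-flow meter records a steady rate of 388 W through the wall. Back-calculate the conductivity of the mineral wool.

k ≈ 0.0402 W/(m·K)

Series thermal resistances:
R_inner film = 1/(h_i·A) = 1/(15.6×35.5) = 0.001806 K/W
R_copper = L/(kA) = 0.003/(386×35.5) = 2.189×10^-7 K/W
Sum of known resistances R_other = 0.001806 K/W
Total R = ΔT/Q = 32/388 = 0.08247 K/W
R_mineral wool = R_total − R_other = 0.08067 K/W
k = L/(R·A) = 0.115/(0.08067×35.5)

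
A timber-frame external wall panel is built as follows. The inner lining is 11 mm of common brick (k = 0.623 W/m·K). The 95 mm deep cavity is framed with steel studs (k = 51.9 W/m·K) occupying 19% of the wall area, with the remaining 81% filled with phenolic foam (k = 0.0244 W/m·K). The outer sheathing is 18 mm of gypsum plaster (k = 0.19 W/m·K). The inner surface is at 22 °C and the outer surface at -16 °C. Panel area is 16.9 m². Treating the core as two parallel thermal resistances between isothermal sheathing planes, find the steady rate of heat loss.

Q ≈ 5260 W

Sheathing layers in series; stud and cavity paths in parallel between them.
R_inner = 0.011/(0.623×16.9) = 0.001045 K/W
R_stud  = 0.095/(51.9×0.19×16.9) = 5.701×10^-4 K/W
R_cav   = 0.095/(0.0244×0.81×16.9) = 0.2844 K/W
1/R_core = 1/R_stud + 1/R_cav → R_core = 5.689×10^-4 K/W
R_outer = 0.018/(0.19×16.9) = 0.005606 K/W
R_total = 0.007219 K/W
Q = ΔT/R_total = 38/0.007219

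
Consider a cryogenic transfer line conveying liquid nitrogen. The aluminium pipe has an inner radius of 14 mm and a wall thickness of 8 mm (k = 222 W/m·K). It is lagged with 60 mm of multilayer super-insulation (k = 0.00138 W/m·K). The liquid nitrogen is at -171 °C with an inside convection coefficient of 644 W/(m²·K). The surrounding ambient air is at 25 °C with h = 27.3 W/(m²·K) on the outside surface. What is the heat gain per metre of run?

Per-layer cylindrical resistances, series-summed:
R_inner film = 1/(h_i·2πr₁L) = 1/(644×2π×0.014×1) = 0.01765 K/W
R_aluminium pipe wall = ln(22/14)/(2π×222×1) = 3.24×10^-4 K/W
R_multilayer super-insulation = ln(82/22)/(2π×0.00138×1) = 151.7 K/W
R_outer film = 1/(h_o·2πr_oL) = 1/(27.3×2π×0.082×1) = 0.0711 K/W
R_total = 151.8 K/W
Q = ΔT/R_total = 196/151.8

q′ ≈ 1.29 W/m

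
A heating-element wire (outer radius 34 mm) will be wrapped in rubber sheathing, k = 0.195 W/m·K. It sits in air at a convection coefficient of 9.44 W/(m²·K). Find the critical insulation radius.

r_cr ≈ 20.7 mm

For a cylinder r_cr = k/h = 0.195/9.44
r_cr = 20.7 mm; since the bare radius (34 mm) is above r_cr, any added insulation will reduce heat loss.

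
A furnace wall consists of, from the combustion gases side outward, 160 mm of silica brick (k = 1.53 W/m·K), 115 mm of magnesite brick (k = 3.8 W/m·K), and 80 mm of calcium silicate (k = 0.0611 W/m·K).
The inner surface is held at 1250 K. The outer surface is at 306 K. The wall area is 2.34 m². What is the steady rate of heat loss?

Series thermal resistances:
R_silica brick = L/(kA) = 0.16/(1.53×2.34) = 0.04469 K/W
R_magnesite brick = L/(kA) = 0.115/(3.8×2.34) = 0.01293 K/W
R_calcium silicate = L/(kA) = 0.08/(0.0611×2.34) = 0.5595 K/W
R_total = 0.6172 K/W
Q = ΔT / R_total = 944 / 0.6172

Q ≈ 1530 W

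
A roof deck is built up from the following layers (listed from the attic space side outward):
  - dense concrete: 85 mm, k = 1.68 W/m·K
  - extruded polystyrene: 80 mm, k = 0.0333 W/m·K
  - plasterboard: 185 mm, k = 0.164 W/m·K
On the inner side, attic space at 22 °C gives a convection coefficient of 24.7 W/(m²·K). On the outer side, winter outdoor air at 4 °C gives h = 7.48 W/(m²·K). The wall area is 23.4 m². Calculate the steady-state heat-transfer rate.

Treating each layer as a thermal resistance in series:
R_inner film = 1/(h_i·A) = 1/(24.7×23.4) = 0.00173 K/W
R_dense concrete = L/(kA) = 0.085/(1.68×23.4) = 0.002162 K/W
R_extruded polystyrene = L/(kA) = 0.08/(0.0333×23.4) = 0.1027 K/W
R_plasterboard = L/(kA) = 0.185/(0.164×23.4) = 0.04821 K/W
R_outer film = 1/(h_o·A) = 1/(7.48×23.4) = 0.005713 K/W
R_total = 0.1605 K/W
Q = ΔT / R_total = 18 / 0.1605

Q ≈ 112 W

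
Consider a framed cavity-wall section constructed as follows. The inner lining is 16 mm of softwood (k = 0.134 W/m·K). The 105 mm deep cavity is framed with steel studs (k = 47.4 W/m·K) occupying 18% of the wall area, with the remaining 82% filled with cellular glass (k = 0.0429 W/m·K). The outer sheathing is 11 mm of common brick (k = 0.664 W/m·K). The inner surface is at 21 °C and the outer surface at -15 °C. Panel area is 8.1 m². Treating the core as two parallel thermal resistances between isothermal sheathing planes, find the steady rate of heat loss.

Q ≈ 1970 W

Sheathing layers in series; stud and cavity paths in parallel between them.
R_inner = 0.016/(0.134×8.1) = 0.01474 K/W
R_stud  = 0.105/(47.4×0.18×8.1) = 0.001519 K/W
R_cav   = 0.105/(0.0429×0.82×8.1) = 0.3685 K/W
1/R_core = 1/R_stud + 1/R_cav → R_core = 0.001513 K/W
R_outer = 0.011/(0.664×8.1) = 0.002045 K/W
R_total = 0.0183 K/W
Q = ΔT/R_total = 36/0.0183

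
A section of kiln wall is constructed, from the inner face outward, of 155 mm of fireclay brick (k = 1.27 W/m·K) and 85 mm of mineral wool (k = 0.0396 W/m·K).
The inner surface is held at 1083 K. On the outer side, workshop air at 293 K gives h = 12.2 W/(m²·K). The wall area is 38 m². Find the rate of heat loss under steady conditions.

Treating each layer as a thermal resistance in series:
R_fireclay brick = L/(kA) = 0.155/(1.27×38) = 0.003212 K/W
R_mineral wool = L/(kA) = 0.085/(0.0396×38) = 0.05649 K/W
R_outer film = 1/(h_o·A) = 1/(12.2×38) = 0.002157 K/W
R_total = 0.06185 K/W
Q = ΔT / R_total = 790 / 0.06185

Q ≈ 12800 W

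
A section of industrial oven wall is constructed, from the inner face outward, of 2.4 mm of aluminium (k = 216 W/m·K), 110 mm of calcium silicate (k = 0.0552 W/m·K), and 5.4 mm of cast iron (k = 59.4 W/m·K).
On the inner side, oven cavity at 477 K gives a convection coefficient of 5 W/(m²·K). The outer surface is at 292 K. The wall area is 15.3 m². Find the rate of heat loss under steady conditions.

Q ≈ 1290 W

Model the wall as resistances in series:
R_inner film = 1/(h_i·A) = 1/(5×15.3) = 0.01307 K/W
R_aluminium = L/(kA) = 0.0024/(216×15.3) = 7.262×10^-7 K/W
R_calcium silicate = L/(kA) = 0.11/(0.0552×15.3) = 0.1302 K/W
R_cast iron = L/(kA) = 0.0054/(59.4×15.3) = 5.942×10^-6 K/W
R_total = 0.1433 K/W
Q = ΔT / R_total = 185 / 0.1433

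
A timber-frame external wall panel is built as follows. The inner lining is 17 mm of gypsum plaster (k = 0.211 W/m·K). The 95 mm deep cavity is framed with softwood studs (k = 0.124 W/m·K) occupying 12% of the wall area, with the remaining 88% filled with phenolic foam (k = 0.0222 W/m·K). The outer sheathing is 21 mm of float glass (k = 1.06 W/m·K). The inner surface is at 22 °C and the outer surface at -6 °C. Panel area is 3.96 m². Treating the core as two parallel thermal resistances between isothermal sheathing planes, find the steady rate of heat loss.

Sheathing layers in series; stud and cavity paths in parallel between them.
R_inner = 0.017/(0.211×3.96) = 0.02035 K/W
R_stud  = 0.095/(0.124×0.12×3.96) = 1.612 K/W
R_cav   = 0.095/(0.0222×0.88×3.96) = 1.228 K/W
1/R_core = 1/R_stud + 1/R_cav → R_core = 0.6971 K/W
R_outer = 0.021/(1.06×3.96) = 0.005003 K/W
R_total = 0.7224 K/W
Q = ΔT/R_total = 28/0.7224

Q ≈ 38.8 W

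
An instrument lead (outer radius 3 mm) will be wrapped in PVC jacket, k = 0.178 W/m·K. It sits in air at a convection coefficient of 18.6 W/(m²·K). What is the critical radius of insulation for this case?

For a cylinder r_cr = k/h = 0.178/18.6
r_cr = 9.57 mm; since the bare radius (3 mm) is below r_cr, adding a thin layer of insulation will *increase* heat loss.

r_cr ≈ 9.57 mm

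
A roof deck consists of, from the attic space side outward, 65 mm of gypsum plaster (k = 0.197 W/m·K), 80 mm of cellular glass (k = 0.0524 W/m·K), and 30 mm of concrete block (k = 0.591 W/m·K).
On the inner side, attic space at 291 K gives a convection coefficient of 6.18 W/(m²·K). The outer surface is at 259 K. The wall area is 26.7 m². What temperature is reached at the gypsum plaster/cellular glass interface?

Thermal resistances in series:
R_inner film = 1/(h_i·A) = 1/(6.18×26.7) = 0.00606 K/W
R_gypsum plaster = L/(kA) = 0.065/(0.197×26.7) = 0.01236 K/W
R_cellular glass = L/(kA) = 0.08/(0.0524×26.7) = 0.05718 K/W
R_concrete block = L/(kA) = 0.03/(0.591×26.7) = 0.001901 K/W
R_total = 0.0775 K/W;  Q = ΔT/R_total = 32/0.0775 = 412.9 W
T_interface = T_inner − Q·ΣR(inner→interface) = 291 − 413×0.01842

T ≈ 283 K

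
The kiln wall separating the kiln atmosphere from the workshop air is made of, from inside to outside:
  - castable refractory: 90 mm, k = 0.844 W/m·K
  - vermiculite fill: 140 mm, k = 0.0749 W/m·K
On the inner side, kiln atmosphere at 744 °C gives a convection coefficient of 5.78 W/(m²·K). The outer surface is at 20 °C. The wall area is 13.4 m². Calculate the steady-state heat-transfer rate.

Q ≈ 4510 W

Model the wall as resistances in series:
R_inner film = 1/(h_i·A) = 1/(5.78×13.4) = 0.01291 K/W
R_castable refractory = L/(kA) = 0.09/(0.844×13.4) = 0.007958 K/W
R_vermiculite fill = L/(kA) = 0.14/(0.0749×13.4) = 0.1395 K/W
R_total = 0.1604 K/W
Q = ΔT / R_total = 724 / 0.1604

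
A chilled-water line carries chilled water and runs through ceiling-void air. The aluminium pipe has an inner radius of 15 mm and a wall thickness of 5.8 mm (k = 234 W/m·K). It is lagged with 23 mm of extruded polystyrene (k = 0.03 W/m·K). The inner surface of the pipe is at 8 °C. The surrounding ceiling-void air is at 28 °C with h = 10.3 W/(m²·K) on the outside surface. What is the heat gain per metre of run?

q′ ≈ 4.65 W/m

Treating each annulus and film as a series resistance:
R_aluminium pipe wall = ln(20.8/15)/(2π×234×1) = 2.223×10^-4 K/W
R_extruded polystyrene = ln(43.8/20.8)/(2π×0.03×1) = 3.951 K/W
R_outer film = 1/(h_o·2πr_oL) = 1/(10.3×2π×0.0438×1) = 0.3528 K/W
R_total = 4.304 K/W
Q = ΔT/R_total = 20/4.304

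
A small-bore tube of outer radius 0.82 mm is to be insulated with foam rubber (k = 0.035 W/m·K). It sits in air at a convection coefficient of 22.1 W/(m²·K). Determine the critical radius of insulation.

For a cylinder r_cr = k/h = 0.035/22.1
r_cr = 1.58 mm; since the bare radius (0.82 mm) is below r_cr, adding a thin layer of insulation will *increase* heat loss.

r_cr ≈ 1.58 mm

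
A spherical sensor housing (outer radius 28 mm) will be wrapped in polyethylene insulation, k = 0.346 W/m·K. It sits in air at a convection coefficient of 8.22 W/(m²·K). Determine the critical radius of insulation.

r_cr ≈ 84.2 mm

For a sphere r_cr = 2k/h = 2×0.346/8.22
r_cr = 84.2 mm; since the bare radius (28 mm) is below r_cr, adding a thin layer of insulation will *increase* heat loss.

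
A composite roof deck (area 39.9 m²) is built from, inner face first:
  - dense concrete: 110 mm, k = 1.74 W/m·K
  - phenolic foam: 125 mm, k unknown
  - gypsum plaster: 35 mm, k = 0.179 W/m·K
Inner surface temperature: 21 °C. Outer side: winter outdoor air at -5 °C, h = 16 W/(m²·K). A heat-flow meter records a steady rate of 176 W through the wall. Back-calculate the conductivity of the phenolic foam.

k ≈ 0.0224 W/(m·K)

Thermal resistances in series:
R_dense concrete = L/(kA) = 0.11/(1.74×39.9) = 0.001584 K/W
R_gypsum plaster = L/(kA) = 0.035/(0.179×39.9) = 0.004901 K/W
R_outer film = 1/(h_o·A) = 1/(16×39.9) = 0.001566 K/W
Sum of known resistances R_other = 0.008051 K/W
Total R = ΔT/Q = 26/176 = 0.1477 K/W
R_phenolic foam = R_total − R_other = 0.1397 K/W
k = L/(R·A) = 0.125/(0.1397×39.9)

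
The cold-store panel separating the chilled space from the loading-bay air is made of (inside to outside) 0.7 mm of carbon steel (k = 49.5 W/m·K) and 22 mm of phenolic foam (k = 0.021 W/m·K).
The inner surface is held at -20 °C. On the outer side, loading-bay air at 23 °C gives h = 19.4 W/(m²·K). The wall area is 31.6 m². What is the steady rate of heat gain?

Q ≈ 1240 W

Thermal resistances in series:
R_carbon steel = L/(kA) = 0.0007/(49.5×31.6) = 4.475×10^-7 K/W
R_phenolic foam = L/(kA) = 0.022/(0.021×31.6) = 0.03315 K/W
R_outer film = 1/(h_o·A) = 1/(19.4×31.6) = 0.001631 K/W
R_total = 0.03478 K/W
Q = ΔT / R_total = 43 / 0.03478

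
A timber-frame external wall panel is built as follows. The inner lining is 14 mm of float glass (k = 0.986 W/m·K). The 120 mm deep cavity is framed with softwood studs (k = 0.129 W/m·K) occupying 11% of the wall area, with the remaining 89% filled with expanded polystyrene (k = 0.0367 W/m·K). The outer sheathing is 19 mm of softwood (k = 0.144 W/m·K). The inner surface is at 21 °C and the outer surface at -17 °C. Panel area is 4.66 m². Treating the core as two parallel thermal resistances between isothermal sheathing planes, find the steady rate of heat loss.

Sheathing layers in series; stud and cavity paths in parallel between them.
R_inner = 0.014/(0.986×4.66) = 0.003047 K/W
R_stud  = 0.12/(0.129×0.11×4.66) = 1.815 K/W
R_cav   = 0.12/(0.0367×0.89×4.66) = 0.7884 K/W
1/R_core = 1/R_stud + 1/R_cav → R_core = 0.5496 K/W
R_outer = 0.019/(0.144×4.66) = 0.02831 K/W
R_total = 0.581 K/W
Q = ΔT/R_total = 38/0.581

Q ≈ 65.4 W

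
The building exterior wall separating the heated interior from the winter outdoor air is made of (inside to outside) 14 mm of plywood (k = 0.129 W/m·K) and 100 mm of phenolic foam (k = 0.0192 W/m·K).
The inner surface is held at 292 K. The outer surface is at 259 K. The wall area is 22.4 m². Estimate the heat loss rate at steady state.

Q ≈ 139 W

Using the resistance-network approach (series):
R_plywood = L/(kA) = 0.014/(0.129×22.4) = 0.004845 K/W
R_phenolic foam = L/(kA) = 0.1/(0.0192×22.4) = 0.2325 K/W
R_total = 0.2374 K/W
Q = ΔT / R_total = 33 / 0.2374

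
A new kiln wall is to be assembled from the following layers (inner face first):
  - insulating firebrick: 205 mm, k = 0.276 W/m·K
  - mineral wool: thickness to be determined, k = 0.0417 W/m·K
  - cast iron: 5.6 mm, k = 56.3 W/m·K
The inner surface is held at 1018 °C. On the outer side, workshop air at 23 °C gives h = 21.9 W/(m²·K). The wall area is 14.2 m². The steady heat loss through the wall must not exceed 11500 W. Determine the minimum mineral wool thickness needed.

Model the wall as resistances in series:
R_insulating firebrick = L/(kA) = 0.205/(0.276×14.2) = 0.05231 K/W
R_cast iron = L/(kA) = 0.0056/(56.3×14.2) = 7.005×10^-6 K/W
R_outer film = 1/(h_o·A) = 1/(21.9×14.2) = 0.003216 K/W
Sum of the known resistances R_other = 0.05553 K/W
Required total resistance R_tot = ΔT/Q_allow = 995/11500 = 0.08652 K/W
R_mineral wool = R_tot − R_other = 0.03099 K/W
L = R·k·A = 0.03099×0.0417×14.2

L ≈ 18.4 mm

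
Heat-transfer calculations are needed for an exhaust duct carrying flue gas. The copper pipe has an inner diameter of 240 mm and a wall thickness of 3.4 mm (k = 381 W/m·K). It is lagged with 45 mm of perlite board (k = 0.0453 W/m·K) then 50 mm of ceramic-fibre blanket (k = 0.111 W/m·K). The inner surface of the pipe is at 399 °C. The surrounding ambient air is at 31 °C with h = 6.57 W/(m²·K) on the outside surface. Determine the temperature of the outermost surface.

Radial resistances (cylindrical: R_cond = ln(r_o/r_i)/(2πkL), R_conv = 1/(h·2πrL)):
R_copper pipe wall = ln(123.4/120)/(2π×381×1) = 1.167×10^-5 K/W
R_perlite board = ln(168.4/123.4)/(2π×0.0453×1) = 1.092 K/W
R_ceramic-fibre blanket = ln(218.4/168.4)/(2π×0.111×1) = 0.3728 K/W
R_outer film = 1/(h_o·2πr_oL) = 1/(6.57×2π×0.2184×1) = 0.1109 K/W
R_total = 1.576 K/W
Q = ΔT/R_total = 368/1.576
Q = 233 W/m
T_interface = T_inner − Q·ΣR(inner→interface) = 399 − 233×1.465

T ≈ 56.9 °C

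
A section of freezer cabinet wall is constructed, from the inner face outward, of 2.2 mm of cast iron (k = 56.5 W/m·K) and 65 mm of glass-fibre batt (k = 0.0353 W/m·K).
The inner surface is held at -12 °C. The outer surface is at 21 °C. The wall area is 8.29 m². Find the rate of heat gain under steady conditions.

Q ≈ 149 W

Treating each layer as a thermal resistance in series:
R_cast iron = L/(kA) = 0.0022/(56.5×8.29) = 4.697×10^-6 K/W
R_glass-fibre batt = L/(kA) = 0.065/(0.0353×8.29) = 0.2221 K/W
R_total = 0.2221 K/W
Q = ΔT / R_total = 33 / 0.2221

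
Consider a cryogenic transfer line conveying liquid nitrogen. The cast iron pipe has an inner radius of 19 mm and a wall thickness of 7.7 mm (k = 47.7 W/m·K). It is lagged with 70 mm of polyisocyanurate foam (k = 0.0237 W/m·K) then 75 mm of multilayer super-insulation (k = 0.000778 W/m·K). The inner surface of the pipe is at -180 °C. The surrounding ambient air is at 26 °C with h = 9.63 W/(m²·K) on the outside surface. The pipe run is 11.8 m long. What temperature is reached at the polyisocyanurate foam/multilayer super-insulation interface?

For a radial system each layer contributes R = ln(r_out/r_in)/(2πkL); films add R = 1/(hA).
R_cast iron pipe wall = ln(26.7/19)/(2π×47.7×11.8) = 9.62×10^-5 K/W
R_polyisocyanurate foam = ln(96.7/26.7)/(2π×0.0237×11.8) = 0.7324 K/W
R_multilayer super-insulation = ln(171.7/96.7)/(2π×0.000778×11.8) = 9.953 K/W
R_outer film = 1/(h_o·2πr_oL) = 1/(9.63×2π×0.1717×11.8) = 0.008157 K/W
R_total = 10.69 K/W
Q = ΔT/R_total = 206/10.69
Q = 19.3 W
T_interface = T_inner + Q·ΣR(inner→interface) = -180 + 19.3×0.7325

T ≈ -166 °C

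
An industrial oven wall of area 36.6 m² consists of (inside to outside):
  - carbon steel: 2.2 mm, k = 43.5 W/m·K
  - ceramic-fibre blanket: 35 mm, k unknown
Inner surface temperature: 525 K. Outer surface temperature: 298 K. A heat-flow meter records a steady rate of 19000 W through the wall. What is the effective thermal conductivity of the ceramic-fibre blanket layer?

k ≈ 0.0801 W/(m·K)

Thermal resistances in series:
R_carbon steel = L/(kA) = 0.0022/(43.5×36.6) = 1.382×10^-6 K/W
Sum of known resistances R_other = 1.382×10^-6 K/W
Total R = ΔT/Q = 227/19000 = 0.01195 K/W
R_ceramic-fibre blanket = R_total − R_other = 0.01195 K/W
k = L/(R·A) = 0.035/(0.01195×36.6)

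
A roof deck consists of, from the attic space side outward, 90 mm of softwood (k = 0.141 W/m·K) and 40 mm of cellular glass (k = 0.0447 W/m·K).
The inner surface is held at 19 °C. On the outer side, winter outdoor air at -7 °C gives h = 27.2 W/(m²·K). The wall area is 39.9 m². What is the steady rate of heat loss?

Q ≈ 661 W

Series thermal resistances:
R_softwood = L/(kA) = 0.09/(0.141×39.9) = 0.016 K/W
R_cellular glass = L/(kA) = 0.04/(0.0447×39.9) = 0.02243 K/W
R_outer film = 1/(h_o·A) = 1/(27.2×39.9) = 9.214×10^-4 K/W
R_total = 0.03935 K/W
Q = ΔT / R_total = 26 / 0.03935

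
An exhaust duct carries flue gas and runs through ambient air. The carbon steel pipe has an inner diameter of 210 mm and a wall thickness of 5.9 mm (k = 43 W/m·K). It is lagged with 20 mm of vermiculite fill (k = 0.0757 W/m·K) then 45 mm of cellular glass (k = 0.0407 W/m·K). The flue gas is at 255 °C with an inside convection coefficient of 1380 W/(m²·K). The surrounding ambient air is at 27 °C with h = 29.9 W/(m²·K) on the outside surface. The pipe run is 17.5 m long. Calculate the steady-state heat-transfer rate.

Q ≈ 2600 W

For a radial system each layer contributes R = ln(r_out/r_in)/(2πkL); films add R = 1/(hA).
R_inner film = 1/(h_i·2πr₁L) = 1/(1380×2π×0.105×17.5) = 6.276×10^-5 K/W
R_carbon steel pipe wall = ln(110.9/105)/(2π×43×17.5) = 1.156×10^-5 K/W
R_vermiculite fill = ln(130.9/110.9)/(2π×0.0757×17.5) = 0.01992 K/W
R_cellular glass = ln(175.9/130.9)/(2π×0.0407×17.5) = 0.06603 K/W
R_outer film = 1/(h_o·2πr_oL) = 1/(29.9×2π×0.1759×17.5) = 0.001729 K/W
R_total = 0.08775 K/W
Q = ΔT/R_total = 228/0.08775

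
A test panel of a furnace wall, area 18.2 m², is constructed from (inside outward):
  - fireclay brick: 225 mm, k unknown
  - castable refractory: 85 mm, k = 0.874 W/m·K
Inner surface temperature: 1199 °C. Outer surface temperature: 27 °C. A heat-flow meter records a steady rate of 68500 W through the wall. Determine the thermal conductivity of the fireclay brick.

Model the wall as resistances in series:
R_castable refractory = L/(kA) = 0.085/(0.874×18.2) = 0.005344 K/W
Sum of known resistances R_other = 0.005344 K/W
Total R = ΔT/Q = 1172/68500 = 0.01711 K/W
R_fireclay brick = R_total − R_other = 0.01177 K/W
k = L/(R·A) = 0.225/(0.01177×18.2)

k ≈ 1.05 W/(m·K)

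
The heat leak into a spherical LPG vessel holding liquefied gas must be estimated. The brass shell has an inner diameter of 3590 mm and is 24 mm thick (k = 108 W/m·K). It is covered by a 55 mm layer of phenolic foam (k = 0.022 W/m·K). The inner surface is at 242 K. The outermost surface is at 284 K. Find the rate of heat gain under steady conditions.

Each spherical layer contributes R = (1/r_i − 1/r_o)/(4πk):
R_brass shell = (1/1.795 − 1/1.819)/(4π×108) = 5.416×10^-6 K/W
R_phenolic foam = (1/1.819 − 1/1.874)/(4π×0.022) = 0.05836 K/W
R_total = 0.05837 K/W
Q = ΔT/R_total = 42/0.05837

Q ≈ 720 W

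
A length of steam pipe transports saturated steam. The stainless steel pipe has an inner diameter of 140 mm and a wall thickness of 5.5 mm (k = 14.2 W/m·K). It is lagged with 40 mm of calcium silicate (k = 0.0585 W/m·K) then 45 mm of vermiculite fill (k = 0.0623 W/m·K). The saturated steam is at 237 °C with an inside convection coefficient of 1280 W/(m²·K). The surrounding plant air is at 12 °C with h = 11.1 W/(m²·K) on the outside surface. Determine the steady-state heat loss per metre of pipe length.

q′ ≈ 108 W/m

For a radial system each layer contributes R = ln(r_out/r_in)/(2πkL); films add R = 1/(hA).
R_inner film = 1/(h_i·2πr₁L) = 1/(1280×2π×0.07×1) = 0.001776 K/W
R_stainless steel pipe wall = ln(75.5/70)/(2π×14.2×1) = 8.478×10^-4 K/W
R_calcium silicate = ln(115.5/75.5)/(2π×0.0585×1) = 1.157 K/W
R_vermiculite fill = ln(160.5/115.5)/(2π×0.0623×1) = 0.8405 K/W
R_outer film = 1/(h_o·2πr_oL) = 1/(11.1×2π×0.1605×1) = 0.08934 K/W
R_total = 2.089 K/W
Q = ΔT/R_total = 225/2.089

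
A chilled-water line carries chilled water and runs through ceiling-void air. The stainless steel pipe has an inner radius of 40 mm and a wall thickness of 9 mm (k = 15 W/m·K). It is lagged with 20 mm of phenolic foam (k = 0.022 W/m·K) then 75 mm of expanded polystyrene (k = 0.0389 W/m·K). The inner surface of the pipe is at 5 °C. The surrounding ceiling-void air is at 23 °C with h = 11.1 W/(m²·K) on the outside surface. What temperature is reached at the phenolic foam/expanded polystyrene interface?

Cylindrical conduction, so R = ln(r₂/r₁)/(2πkL) per layer, in series:
R_stainless steel pipe wall = ln(49/40)/(2π×15×1) = 0.002153 K/W
R_phenolic foam = ln(69/49)/(2π×0.022×1) = 2.476 K/W
R_expanded polystyrene = ln(144/69)/(2π×0.0389×1) = 3.01 K/W
R_outer film = 1/(h_o·2πr_oL) = 1/(11.1×2π×0.144×1) = 0.09957 K/W
R_total = 5.588 K/W
Q = ΔT/R_total = 18/5.588
Q = 3.22 W/m
T_interface = T_inner + Q·ΣR(inner→interface) = 5 + 3.22×2.478

T ≈ 13 °C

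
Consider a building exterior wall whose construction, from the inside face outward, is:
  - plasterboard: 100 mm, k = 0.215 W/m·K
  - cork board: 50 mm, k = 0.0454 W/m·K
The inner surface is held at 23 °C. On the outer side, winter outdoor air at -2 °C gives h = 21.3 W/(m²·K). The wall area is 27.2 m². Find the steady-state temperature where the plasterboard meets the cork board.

T ≈ 15.8 °C

Thermal resistances in series:
R_plasterboard = L/(kA) = 0.1/(0.215×27.2) = 0.0171 K/W
R_cork board = L/(kA) = 0.05/(0.0454×27.2) = 0.04049 K/W
R_outer film = 1/(h_o·A) = 1/(21.3×27.2) = 0.001726 K/W
R_total = 0.05932 K/W;  Q = ΔT/R_total = 25/0.05932 = 421.5 W
T_interface = T_inner − Q·ΣR(inner→interface) = 23 − 421×0.0171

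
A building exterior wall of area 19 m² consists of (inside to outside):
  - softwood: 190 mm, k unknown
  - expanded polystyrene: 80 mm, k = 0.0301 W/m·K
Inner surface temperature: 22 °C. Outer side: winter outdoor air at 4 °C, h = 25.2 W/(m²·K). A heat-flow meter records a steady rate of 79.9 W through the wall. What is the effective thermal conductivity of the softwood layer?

Thermal resistances in series:
R_expanded polystyrene = L/(kA) = 0.08/(0.0301×19) = 0.1399 K/W
R_outer film = 1/(h_o·A) = 1/(25.2×19) = 0.002089 K/W
Sum of known resistances R_other = 0.142 K/W
Total R = ΔT/Q = 18/79.9 = 0.2253 K/W
R_softwood = R_total − R_other = 0.08331 K/W
k = L/(R·A) = 0.19/(0.08331×19)

k ≈ 0.12 W/(m·K)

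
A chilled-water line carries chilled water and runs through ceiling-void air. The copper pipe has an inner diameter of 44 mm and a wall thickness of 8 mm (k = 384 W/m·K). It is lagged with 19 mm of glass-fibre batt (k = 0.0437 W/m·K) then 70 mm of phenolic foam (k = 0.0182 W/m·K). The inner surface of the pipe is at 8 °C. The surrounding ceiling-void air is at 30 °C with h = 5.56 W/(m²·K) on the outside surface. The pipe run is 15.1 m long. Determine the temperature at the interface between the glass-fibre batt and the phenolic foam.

Treating each annulus and film as a series resistance:
R_copper pipe wall = ln(30/22)/(2π×384×15.1) = 8.513×10^-6 K/W
R_glass-fibre batt = ln(49/30)/(2π×0.0437×15.1) = 0.1183 K/W
R_phenolic foam = ln(119/49)/(2π×0.0182×15.1) = 0.5139 K/W
R_outer film = 1/(h_o·2πr_oL) = 1/(5.56×2π×0.119×15.1) = 0.01593 K/W
R_total = 0.6481 K/W
Q = ΔT/R_total = 22/0.6481
Q = 33.9 W
T_interface = T_inner + Q·ΣR(inner→interface) = 8 + 33.9×0.1183

T ≈ 12 °C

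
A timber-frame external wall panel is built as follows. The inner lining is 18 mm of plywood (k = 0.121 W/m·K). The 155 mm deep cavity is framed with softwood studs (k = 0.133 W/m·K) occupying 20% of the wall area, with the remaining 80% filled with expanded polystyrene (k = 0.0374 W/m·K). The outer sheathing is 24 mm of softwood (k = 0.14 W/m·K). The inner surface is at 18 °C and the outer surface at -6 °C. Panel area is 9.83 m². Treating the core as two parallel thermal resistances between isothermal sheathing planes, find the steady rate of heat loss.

Sheathing layers in series; stud and cavity paths in parallel between them.
R_inner = 0.018/(0.121×9.83) = 0.01513 K/W
R_stud  = 0.155/(0.133×0.2×9.83) = 0.5928 K/W
R_cav   = 0.155/(0.0374×0.8×9.83) = 0.527 K/W
1/R_core = 1/R_stud + 1/R_cav → R_core = 0.279 K/W
R_outer = 0.024/(0.14×9.83) = 0.01744 K/W
R_total = 0.3116 K/W
Q = ΔT/R_total = 24/0.3116

Q ≈ 77 W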